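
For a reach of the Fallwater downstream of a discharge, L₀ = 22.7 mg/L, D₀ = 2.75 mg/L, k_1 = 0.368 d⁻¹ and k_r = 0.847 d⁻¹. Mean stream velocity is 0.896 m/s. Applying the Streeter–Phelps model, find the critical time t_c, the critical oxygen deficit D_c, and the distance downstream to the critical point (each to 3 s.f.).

With k_r/k_1 = 2.302 and 1 − D₀(k_r−k_1)/(k_1 L₀) = 0.8423,
t_c = ln(2.302 × 0.8423) / (0.847 − 0.368) = ln(1.939) / 0.4790 = 0.6620/0.4790 = 1.382 d.
L(t_c) = L₀ e^(−k_1 t_c) = 22.7 × 0.6013 = 13.65 mg/L, and at the critical point k_r D_c = k_1 L, so D_c = (0.368/0.847) × 13.65 = 5.931 mg/L.
x_c = v t_c = 0.896 m/s × 1.382 d × 86400 s/d = 107000 m ≈ 107 km.

t_c ≈ 1.38 d; D_c ≈ 5.93 mg/L; x_c ≈ 107 km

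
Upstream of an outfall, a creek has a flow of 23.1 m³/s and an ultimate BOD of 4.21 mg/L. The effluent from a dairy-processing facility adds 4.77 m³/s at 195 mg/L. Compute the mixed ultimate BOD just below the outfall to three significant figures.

Flow-weighted mixing: C = (Q_r C_r + Q_w C_w)/(Q_r + Q_w)
= (23.1×4.21 + 4.77×195)/(23.1 + 4.77) = 1027/27.87 = 36.86 mg/L.

36.9 mg/L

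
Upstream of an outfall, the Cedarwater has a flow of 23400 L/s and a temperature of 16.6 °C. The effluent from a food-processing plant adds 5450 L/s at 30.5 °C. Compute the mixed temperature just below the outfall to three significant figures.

Flow-weighted mixing: C = (Q_r C_r + Q_w C_w)/(Q_r + Q_w)
= (23400×16.6 + 5450×30.5)/(23400 + 5450) = 554700/28850 = 19.23 °C.

19.2 °C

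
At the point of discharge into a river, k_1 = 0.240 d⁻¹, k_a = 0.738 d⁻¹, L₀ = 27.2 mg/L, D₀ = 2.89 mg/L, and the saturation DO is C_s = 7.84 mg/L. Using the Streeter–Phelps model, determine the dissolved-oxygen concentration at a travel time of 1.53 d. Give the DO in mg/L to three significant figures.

k_1 L₀/(k_a−k_1) = 0.240×27.2/(0.738−0.240) = 6.528/0.4980 = 13.11 mg/L.
e^(−k_1 t) = e^(−0.240×1.530) = 0.6927; e^(−k_a t) = e^(−0.738×1.530) = 0.3233.
D = 13.11 × (0.6927 − 0.3233) + 2.89 × 0.3233 = 4.842 + 0.9344 = 5.776 mg/L.
DO = C_s − D = 7.84 − 5.776 = 2.064 mg/L.

DO ≈ 2.06 mg/L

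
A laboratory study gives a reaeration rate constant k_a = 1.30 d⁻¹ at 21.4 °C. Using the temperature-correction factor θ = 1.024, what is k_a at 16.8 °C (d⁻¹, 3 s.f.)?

k_a ≈ 1.17 d⁻¹

k_a(T₂) = k_a(T₁) · θ^(T₂−T₁) = 1.30 × 1.024^(16.8−21.4)
= 1.30 × 1.024^-4.60 = 1.30 × 0.8966 = 1.166 d⁻¹.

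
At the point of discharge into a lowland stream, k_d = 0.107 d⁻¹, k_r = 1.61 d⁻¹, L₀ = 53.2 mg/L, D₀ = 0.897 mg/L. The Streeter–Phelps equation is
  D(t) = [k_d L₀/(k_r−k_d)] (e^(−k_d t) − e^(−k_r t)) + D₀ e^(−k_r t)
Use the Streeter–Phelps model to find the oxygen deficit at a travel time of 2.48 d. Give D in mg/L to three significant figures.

D ≈ 2.85 mg/L

k_d L₀/(k_r−k_d) = 0.107×53.2/(1.61−0.107) = 5.692/1.503 = 3.787 mg/L.
e^(−k_d t) = e^(−0.107×2.480) = 0.7669; e^(−k_r t) = e^(−1.61×2.480) = 0.01845.
D = 3.787 × (0.7669 − 0.01845) + 0.897 × 0.01845 = 2.835 + 0.01655 = 2.851 mg/L.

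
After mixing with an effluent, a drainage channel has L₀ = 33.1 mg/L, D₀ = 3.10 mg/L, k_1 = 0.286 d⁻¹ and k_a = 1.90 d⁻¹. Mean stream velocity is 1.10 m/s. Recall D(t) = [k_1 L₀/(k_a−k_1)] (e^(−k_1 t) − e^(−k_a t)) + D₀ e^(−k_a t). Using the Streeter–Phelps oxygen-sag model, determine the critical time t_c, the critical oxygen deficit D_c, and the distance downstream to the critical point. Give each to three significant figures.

t_c ≈ 0.707 d; D_c ≈ 4.07 mg/L; x_c ≈ 67.2 km

t_c = [1/(k_a−k_1)] ln[(k_a/k_1)(1 − D₀(k_a−k_1)/(k_1 L₀))]
= [1/(1.90−0.286)] ln[(1.90/0.286)(1 − 3.10×1.614/(0.286×33.1))]
= (1/1.614) ln[6.643 × 0.4715] = 0.6196 × ln(3.132) = 0.6196 × 1.142 = 0.7074 d.
L(t_c) = L₀ e^(−k_1 t_c) = 33.1 × 0.8168 = 27.04 mg/L, and at the critical point k_a D_c = k_1 L, so D_c = (0.286/1.90) × 27.04 = 4.070 mg/L.
x_c = v t_c = 1.10 m/s × 0.7074 d × 86400 s/d = 67230 m ≈ 67.2 km.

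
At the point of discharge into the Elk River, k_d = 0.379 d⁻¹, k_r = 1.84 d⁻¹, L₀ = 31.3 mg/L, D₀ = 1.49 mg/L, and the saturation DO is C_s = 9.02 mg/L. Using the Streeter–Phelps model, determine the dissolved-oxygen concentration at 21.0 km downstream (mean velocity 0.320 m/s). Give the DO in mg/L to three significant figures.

DO ≈ 4.57 mg/L

Travel time t = x/v = 21.0 km / (0.320 m/s) = 21000 m / 0.320 m/s = 65620 s = 0.7595 d.
k_d L₀/(k_r−k_d) = 0.379×31.3/(1.84−0.379) = 11.86/1.461 = 8.120 mg/L.
e^(−k_d t) = e^(−0.379×0.7595) = 0.7499; e^(−k_r t) = e^(−1.84×0.7595) = 0.2472.
D = 8.120 × (0.7499 − 0.2472) + 1.49 × 0.2472 = 4.081 + 0.3683 = 4.450 mg/L.
DO = C_s − D = 9.02 − 4.450 = 4.570 mg/L.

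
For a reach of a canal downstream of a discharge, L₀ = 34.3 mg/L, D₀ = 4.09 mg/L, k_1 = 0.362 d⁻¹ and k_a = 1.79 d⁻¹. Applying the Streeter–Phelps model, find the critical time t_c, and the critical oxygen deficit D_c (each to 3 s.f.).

t_c ≈ 0.674 d; D_c ≈ 5.43 mg/L

t_c = [1/(k_a−k_1)] ln[(k_a/k_1)(1 − D₀(k_a−k_1)/(k_1 L₀))]
= [1/(1.79−0.362)] ln[(1.79/0.362)(1 − 4.09×1.428/(0.362×34.3))]
= (1/1.428) ln[4.945 × 0.5296] = 0.7003 × ln(2.619) = 0.7003 × 0.9627 = 0.6742 d.
D_c = (k_1/k_a) L₀ e^(−k_1 t_c) = (0.362/1.79) × 34.3 × e^(−0.362×0.6742) = 0.2022 × 34.3 × 0.7834 = 5.434 mg/L.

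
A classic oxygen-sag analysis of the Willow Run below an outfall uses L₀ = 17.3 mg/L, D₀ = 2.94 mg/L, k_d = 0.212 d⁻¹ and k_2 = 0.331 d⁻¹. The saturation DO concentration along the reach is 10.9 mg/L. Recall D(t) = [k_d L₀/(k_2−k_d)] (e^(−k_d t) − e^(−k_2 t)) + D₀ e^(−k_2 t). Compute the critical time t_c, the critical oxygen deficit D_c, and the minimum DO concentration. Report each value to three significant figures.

t_c ≈ 2.90 d; D_c ≈ 5.99 mg/L; min DO ≈ 4.91 mg/L

t_c = [1/(k_2−k_d)] ln[(k_2/k_d)(1 − D₀(k_2−k_d)/(k_d L₀))]
= [1/(0.331−0.212)] ln[(0.331/0.212)(1 − 2.94×0.1190/(0.212×17.3))]
= (1/0.1190) ln[1.561 × 0.9046] = 8.403 × ln(1.412) = 8.403 × 0.3453 = 2.901 d.
D_c = (k_d/k_2) L₀ e^(−k_d t_c) = (0.212/0.331) × 17.3 × e^(−0.212×2.901) = 0.6405 × 17.3 × 0.5406 = 5.990 mg/L.
Minimum DO = C_s − D_c = 10.9 − 5.990 = 4.910 mg/L.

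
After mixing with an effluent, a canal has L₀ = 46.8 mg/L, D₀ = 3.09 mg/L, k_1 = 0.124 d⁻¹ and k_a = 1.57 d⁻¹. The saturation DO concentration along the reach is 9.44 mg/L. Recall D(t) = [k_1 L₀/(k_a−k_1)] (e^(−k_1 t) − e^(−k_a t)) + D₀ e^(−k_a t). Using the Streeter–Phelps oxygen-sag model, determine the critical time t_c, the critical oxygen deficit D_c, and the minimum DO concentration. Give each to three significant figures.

t_c ≈ 0.739 d; D_c ≈ 3.37 mg/L; min DO ≈ 6.07 mg/L

t_c = [1/(k_a−k_1)] ln[(k_a/k_1)(1 − D₀(k_a−k_1)/(k_1 L₀))]
= [1/(1.57−0.124)] ln[(1.57/0.124)(1 − 3.09×1.446/(0.124×46.8))]
= (1/1.446) ln[12.66 × 0.2301] = 0.6916 × ln(2.913) = 0.6916 × 1.069 = 0.7394 d.
L(t_c) = L₀ e^(−k_1 t_c) = 46.8 × 0.9124 = 42.70 mg/L, and at the critical point k_a D_c = k_1 L, so D_c = (0.124/1.57) × 42.70 = 3.372 mg/L.
Minimum DO = C_s − D_c = 9.44 − 3.372 = 6.068 mg/L.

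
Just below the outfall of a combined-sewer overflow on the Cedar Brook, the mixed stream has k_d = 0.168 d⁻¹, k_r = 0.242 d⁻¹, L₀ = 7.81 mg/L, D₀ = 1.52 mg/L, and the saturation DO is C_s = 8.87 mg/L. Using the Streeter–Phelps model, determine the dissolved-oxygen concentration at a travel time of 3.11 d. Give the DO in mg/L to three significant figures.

DO ≈ 5.99 mg/L

k_d L₀/(k_r−k_d) = 0.168×7.81/(0.242−0.168) = 1.312/0.07400 = 17.73 mg/L.
e^(−k_d t) = e^(−0.168×3.110) = 0.5930; e^(−k_r t) = e^(−0.242×3.110) = 0.4711.
D = 17.73 × (0.5930 − 0.4711) + 1.52 × 0.4711 = 2.162 + 0.7161 = 2.878 mg/L.
DO = C_s − D = 8.87 − 2.878 = 5.992 mg/L.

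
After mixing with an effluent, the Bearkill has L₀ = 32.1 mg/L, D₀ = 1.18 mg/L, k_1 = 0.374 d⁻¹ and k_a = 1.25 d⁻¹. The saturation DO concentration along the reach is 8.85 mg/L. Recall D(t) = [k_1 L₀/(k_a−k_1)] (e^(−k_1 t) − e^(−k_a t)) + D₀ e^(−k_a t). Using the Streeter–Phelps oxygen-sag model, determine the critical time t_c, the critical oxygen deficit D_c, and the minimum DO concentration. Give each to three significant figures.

t_c = [1/(k_a−k_1)] ln[(k_a/k_1)(1 − D₀(k_a−k_1)/(k_1 L₀))]
= [1/(1.25−0.374)] ln[(1.25/0.374)(1 − 1.18×0.8760/(0.374×32.1))]
= (1/0.8760) ln[3.342 × 0.9139] = 1.142 × ln(3.054) = 1.142 × 1.117 = 1.275 d.
D_c = (k_1/k_a) L₀ e^(−k_1 t_c) = (0.374/1.25) × 32.1 × e^(−0.374×1.275) = 0.2992 × 32.1 × 0.6208 = 5.962 mg/L.
Minimum DO = C_s − D_c = 8.85 − 5.962 = 2.888 mg/L.

t_c ≈ 1.27 d; D_c ≈ 5.96 mg/L; min DO ≈ 2.89 mg/L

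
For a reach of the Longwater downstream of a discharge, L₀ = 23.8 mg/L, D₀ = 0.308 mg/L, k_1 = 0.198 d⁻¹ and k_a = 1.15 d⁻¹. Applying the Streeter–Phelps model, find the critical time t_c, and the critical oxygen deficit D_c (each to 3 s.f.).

t_c = [1/(k_a−k_1)] ln[(k_a/k_1)(1 − D₀(k_a−k_1)/(k_1 L₀))]
= [1/(1.15−0.198)] ln[(1.15/0.198)(1 − 0.308×0.9520/(0.198×23.8))]
= (1/0.9520) ln[5.808 × 0.9378] = 1.050 × ln(5.447) = 1.050 × 1.695 = 1.780 d.
L(t_c) = L₀ e^(−k_1 t_c) = 23.8 × 0.7029 = 16.73 mg/L, and at the critical point k_a D_c = k_1 L, so D_c = (0.198/1.15) × 16.73 = 2.880 mg/L.

t_c ≈ 1.78 d; D_c ≈ 2.88 mg/L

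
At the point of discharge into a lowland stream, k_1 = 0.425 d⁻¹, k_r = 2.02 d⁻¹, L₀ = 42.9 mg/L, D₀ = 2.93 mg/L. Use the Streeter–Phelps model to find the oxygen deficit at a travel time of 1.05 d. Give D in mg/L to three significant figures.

D ≈ 6.30 mg/L

k_1 L₀/(k_r−k_1) = 0.425×42.9/(2.02−0.425) = 18.23/1.595 = 11.43 mg/L.
e^(−k_1 t) = e^(−0.425×1.050) = 0.6400; e^(−k_r t) = e^(−2.02×1.050) = 0.1199.
D = 11.43 × (0.6400 − 0.1199) + 2.93 × 0.1199 = 5.945 + 0.3513 = 6.297 mg/L.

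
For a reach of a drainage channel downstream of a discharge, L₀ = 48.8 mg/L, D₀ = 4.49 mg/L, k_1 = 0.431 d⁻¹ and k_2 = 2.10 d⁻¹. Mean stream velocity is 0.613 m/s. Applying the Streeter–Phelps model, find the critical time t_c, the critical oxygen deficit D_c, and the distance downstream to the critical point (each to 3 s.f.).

t_c = [1/(k_2−k_1)] ln[(k_2/k_1)(1 − D₀(k_2−k_1)/(k_1 L₀))]
= [1/(2.10−0.431)] ln[(2.10/0.431)(1 − 4.49×1.669/(0.431×48.8))]
= (1/1.669) ln[4.872 × 0.6437] = 0.5992 × ln(3.136) = 0.5992 × 1.143 = 0.6849 d.
D_c = (k_1/k_2) L₀ e^(−k_1 t_c) = (0.431/2.10) × 48.8 × e^(−0.431×0.6849) = 0.2052 × 48.8 × 0.7444 = 7.456 mg/L.
x_c = v t_c = 0.613 m/s × 0.6849 d × 86400 s/d = 36270 m ≈ 36.3 km.

t_c ≈ 0.685 d; D_c ≈ 7.46 mg/L; x_c ≈ 36.3 km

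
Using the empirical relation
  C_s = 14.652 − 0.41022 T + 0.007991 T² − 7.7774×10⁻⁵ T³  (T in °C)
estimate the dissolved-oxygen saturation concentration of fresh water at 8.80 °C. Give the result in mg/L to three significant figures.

C_s = 14.652 − 0.41022×8.80 + 0.007991×8.80² − 7.7774×10⁻⁵×8.80³ = 11.61 mg/L.

C_s ≈ 11.6 mg/L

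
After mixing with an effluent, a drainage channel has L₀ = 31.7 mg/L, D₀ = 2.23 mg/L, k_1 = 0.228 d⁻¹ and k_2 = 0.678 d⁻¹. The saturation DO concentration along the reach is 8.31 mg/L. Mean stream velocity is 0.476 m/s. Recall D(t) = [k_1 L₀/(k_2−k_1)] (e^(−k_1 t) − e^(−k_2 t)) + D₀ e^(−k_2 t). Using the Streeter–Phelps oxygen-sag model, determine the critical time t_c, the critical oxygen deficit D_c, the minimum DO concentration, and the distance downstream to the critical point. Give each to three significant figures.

t_c ≈ 2.09 d; D_c ≈ 6.62 mg/L; min DO ≈ 1.69 mg/L; x_c ≈ 85.9 km

At the critical point dD/dt = 0, so k_1 L₀ e^(−k_1 t) = k_2 D. Substituting D(t) from the Streeter–Phelps equation and solving for t gives
t_c = ln[(k_2/k_1)(1 − D₀(k_2−k_1)/(k_1 L₀))] / (k_2−k_1).
Here k_2−k_1 = 0.4500 d⁻¹ and 1 − D₀(k_2−k_1)/(k_1 L₀) = 1 − 2.23×0.4500/(0.228×31.7) = 0.8612, so
t_c = ln(2.974 × 0.8612) / 0.4500 = 0.9403 / 0.4500 = 2.090 d.
D_c = (k_1/k_2) L₀ e^(−k_1 t_c) = (0.228/0.678) × 31.7 × e^(−0.228×2.090) = 0.3363 × 31.7 × 0.6210 = 6.620 mg/L.
Minimum DO = C_s − D_c = 8.31 − 6.620 = 1.690 mg/L.
x_c = v t_c = 0.476 m/s × 2.090 d × 86400 s/d = 85940 m ≈ 85.9 km.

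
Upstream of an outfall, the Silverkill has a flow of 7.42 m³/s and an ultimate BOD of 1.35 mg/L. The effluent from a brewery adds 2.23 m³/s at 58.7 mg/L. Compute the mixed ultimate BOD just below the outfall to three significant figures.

14.6 mg/L

Flow-weighted mixing: C = (Q_r C_r + Q_w C_w)/(Q_r + Q_w)
= (7.42×1.35 + 2.23×58.7)/(7.42 + 2.23) = 140.9/9.650 = 14.60 mg/L.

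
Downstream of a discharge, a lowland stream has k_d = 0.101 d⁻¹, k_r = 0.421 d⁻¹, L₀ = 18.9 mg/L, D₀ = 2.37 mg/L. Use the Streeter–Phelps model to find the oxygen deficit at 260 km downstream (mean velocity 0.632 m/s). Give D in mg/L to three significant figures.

Travel time t = x/v = 260 km / (0.632 m/s) = 260000 m / 0.632 m/s = 411400 s = 4.761 d.
k_d L₀/(k_r−k_d) = 0.101×18.9/(0.421−0.101) = 1.909/0.3200 = 5.965 mg/L.
e^(−k_d t) = e^(−0.101×4.761) = 0.6182; e^(−k_r t) = e^(−0.421×4.761) = 0.1347.
D = 5.965 × (0.6182 − 0.1347) + 2.37 × 0.1347 = 2.884 + 0.3193 = 3.204 mg/L.

D ≈ 3.20 mg/L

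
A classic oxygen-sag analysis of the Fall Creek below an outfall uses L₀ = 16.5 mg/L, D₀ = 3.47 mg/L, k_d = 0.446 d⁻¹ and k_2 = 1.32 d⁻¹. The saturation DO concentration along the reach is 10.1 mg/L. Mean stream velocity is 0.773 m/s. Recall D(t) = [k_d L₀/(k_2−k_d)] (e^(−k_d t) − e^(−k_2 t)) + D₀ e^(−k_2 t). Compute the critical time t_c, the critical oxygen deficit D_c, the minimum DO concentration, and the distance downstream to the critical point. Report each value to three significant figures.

With k_2/k_d = 2.960 and 1 − D₀(k_2−k_d)/(k_d L₀) = 0.5879,
t_c = ln(2.960 × 0.5879) / (1.32 − 0.446) = ln(1.740) / 0.8740 = 0.5538/0.8740 = 0.6337 d.
L(t_c) = L₀ e^(−k_d t_c) = 16.5 × 0.7538 = 12.44 mg/L, and at the critical point k_2 D_c = k_d L, so D_c = (0.446/1.32) × 12.44 = 4.202 mg/L.
Minimum DO = C_s − D_c = 10.1 − 4.202 = 5.898 mg/L.
x_c = v t_c = 0.773 m/s × 0.6337 d × 86400 s/d = 42320 m ≈ 42.3 km.

t_c ≈ 0.634 d; D_c ≈ 4.20 mg/L; min DO ≈ 5.90 mg/L; x_c ≈ 42.3 km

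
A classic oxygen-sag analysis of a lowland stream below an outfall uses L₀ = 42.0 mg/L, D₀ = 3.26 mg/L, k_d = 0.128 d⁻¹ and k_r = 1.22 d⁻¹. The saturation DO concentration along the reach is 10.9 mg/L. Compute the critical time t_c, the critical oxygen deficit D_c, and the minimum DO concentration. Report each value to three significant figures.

With k_r/k_d = 9.531 and 1 − D₀(k_r−k_d)/(k_d L₀) = 0.3378,
t_c = ln(9.531 × 0.3378) / (1.22 − 0.128) = ln(3.220) / 1.092 = 1.169/1.092 = 1.071 d.
D_c = (k_d/k_r) L₀ e^(−k_d t_c) = (0.128/1.22) × 42.0 × e^(−0.128×1.071) = 0.1049 × 42.0 × 0.8719 = 3.842 mg/L.
Minimum DO = C_s − D_c = 10.9 − 3.842 = 7.058 mg/L.

t_c ≈ 1.07 d; D_c ≈ 3.84 mg/L; min DO ≈ 7.06 mg/L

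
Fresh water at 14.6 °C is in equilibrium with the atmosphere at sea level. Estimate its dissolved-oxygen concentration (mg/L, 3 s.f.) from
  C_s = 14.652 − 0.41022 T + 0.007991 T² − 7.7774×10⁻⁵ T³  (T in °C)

C_s ≈ 10.1 mg/L

C_s = 14.652 − 0.41022×14.6 + 0.007991×14.6² − 7.7774×10⁻⁵×14.6³ = 10.12 mg/L.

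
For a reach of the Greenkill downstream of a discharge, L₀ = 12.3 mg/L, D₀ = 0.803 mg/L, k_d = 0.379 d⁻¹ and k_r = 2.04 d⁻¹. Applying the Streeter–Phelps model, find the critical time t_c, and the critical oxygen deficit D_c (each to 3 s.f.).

t_c ≈ 0.810 d; D_c ≈ 1.68 mg/L

With k_r/k_d = 5.383 and 1 − D₀(k_r−k_d)/(k_d L₀) = 0.7139,
t_c = ln(5.383 × 0.7139) / (2.04 − 0.379) = ln(3.843) / 1.661 = 1.346/1.661 = 0.8104 d.
D_c = (k_d/k_r) L₀ e^(−k_d t_c) = (0.379/2.04) × 12.3 × e^(−0.379×0.8104) = 0.1858 × 12.3 × 0.7355 = 1.681 mg/L.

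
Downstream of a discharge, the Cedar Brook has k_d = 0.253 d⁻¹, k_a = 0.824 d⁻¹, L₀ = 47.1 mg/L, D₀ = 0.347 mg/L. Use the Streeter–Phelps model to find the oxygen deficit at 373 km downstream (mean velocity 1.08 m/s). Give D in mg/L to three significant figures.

Travel time t = x/v = 373 km / (1.08 m/s) = 373000 m / 1.08 m/s = 345400 s = 3.997 d.
k_d L₀/(k_a−k_d) = 0.253×47.1/(0.824−0.253) = 11.92/0.5710 = 20.87 mg/L.
e^(−k_d t) = e^(−0.253×3.997) = 0.3637; e^(−k_a t) = e^(−0.824×3.997) = 0.03711.
D = 20.87 × (0.3637 − 0.03711) + 0.347 × 0.03711 = 6.816 + 0.01288 = 6.829 mg/L.

D ≈ 6.83 mg/L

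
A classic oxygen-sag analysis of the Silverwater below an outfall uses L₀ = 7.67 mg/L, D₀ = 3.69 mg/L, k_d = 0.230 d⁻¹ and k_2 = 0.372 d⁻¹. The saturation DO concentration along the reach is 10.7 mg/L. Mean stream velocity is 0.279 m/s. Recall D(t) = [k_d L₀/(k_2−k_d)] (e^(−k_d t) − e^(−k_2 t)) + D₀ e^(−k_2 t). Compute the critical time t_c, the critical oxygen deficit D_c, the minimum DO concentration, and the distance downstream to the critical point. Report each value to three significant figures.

t_c = [1/(k_2−k_d)] ln[(k_2/k_d)(1 − D₀(k_2−k_d)/(k_d L₀))]
= [1/(0.372−0.230)] ln[(0.372/0.230)(1 − 3.69×0.1420/(0.230×7.67))]
= (1/0.1420) ln[1.617 × 0.7030] = 7.042 × ln(1.137) = 7.042 × 0.1284 = 0.9041 d.
D_c = (k_d/k_2) L₀ e^(−k_d t_c) = (0.230/0.372) × 7.67 × e^(−0.230×0.9041) = 0.6183 × 7.67 × 0.8123 = 3.852 mg/L.
Minimum DO = C_s − D_c = 10.7 − 3.852 = 6.848 mg/L.
x_c = v t_c = 0.279 m/s × 0.9041 d × 86400 s/d = 21790 m ≈ 21.8 km.

t_c ≈ 0.904 d; D_c ≈ 3.85 mg/L; min DO ≈ 6.85 mg/L; x_c ≈ 21.8 km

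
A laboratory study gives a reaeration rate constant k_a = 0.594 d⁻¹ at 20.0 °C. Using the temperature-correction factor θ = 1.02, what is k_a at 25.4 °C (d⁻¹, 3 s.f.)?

k_a(T₂) = k_a(T₁) · θ^(T₂−T₁) = 0.594 × 1.02^(25.4−20.0)
= 0.594 × 1.02^5.40 = 0.594 × 1.113 = 0.6610 d⁻¹.

k_a ≈ 0.661 d⁻¹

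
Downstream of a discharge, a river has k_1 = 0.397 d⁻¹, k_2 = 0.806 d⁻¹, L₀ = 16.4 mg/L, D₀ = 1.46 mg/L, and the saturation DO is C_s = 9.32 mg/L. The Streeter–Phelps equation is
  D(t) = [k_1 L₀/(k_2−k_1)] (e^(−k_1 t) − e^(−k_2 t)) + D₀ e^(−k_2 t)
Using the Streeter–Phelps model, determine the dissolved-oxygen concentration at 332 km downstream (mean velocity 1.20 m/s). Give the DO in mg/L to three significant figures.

DO ≈ 5.95 mg/L

Travel time t = x/v = 332 km / (1.20 m/s) = 332000 m / 1.20 m/s = 276700 s = 3.202 d.
k_1 L₀/(k_2−k_1) = 0.397×16.4/(0.806−0.397) = 6.511/0.4090 = 15.92 mg/L.
e^(−k_1 t) = e^(−0.397×3.202) = 0.2805; e^(−k_2 t) = e^(−0.806×3.202) = 0.07570.
D = 15.92 × (0.2805 − 0.07570) + 1.46 × 0.07570 = 3.260 + 0.1105 = 3.370 mg/L.
DO = C_s − D = 9.32 − 3.370 = 5.950 mg/L.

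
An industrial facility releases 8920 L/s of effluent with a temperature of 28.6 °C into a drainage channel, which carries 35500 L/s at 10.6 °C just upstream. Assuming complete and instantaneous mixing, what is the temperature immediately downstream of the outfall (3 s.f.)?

Flow-weighted mixing: C = (Q_r C_r + Q_w C_w)/(Q_r + Q_w)
= (35500×10.6 + 8920×28.6)/(35500 + 8920) = 631400/44420 = 14.21 °C.

14.2 °C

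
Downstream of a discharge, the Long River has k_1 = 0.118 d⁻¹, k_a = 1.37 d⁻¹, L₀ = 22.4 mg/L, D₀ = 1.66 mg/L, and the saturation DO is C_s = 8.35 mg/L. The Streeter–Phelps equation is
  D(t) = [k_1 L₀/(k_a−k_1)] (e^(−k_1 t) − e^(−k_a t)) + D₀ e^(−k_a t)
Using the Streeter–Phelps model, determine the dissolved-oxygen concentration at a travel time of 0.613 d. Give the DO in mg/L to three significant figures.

k_1 L₀/(k_a−k_1) = 0.118×22.4/(1.37−0.118) = 2.643/1.252 = 2.111 mg/L.
e^(−k_1 t) = e^(−0.118×0.6130) = 0.9302; e^(−k_a t) = e^(−1.37×0.6130) = 0.4318.
D = 2.111 × (0.9302 − 0.4318) + 1.66 × 0.4318 = 1.052 + 0.7168 = 1.769 mg/L.
DO = C_s − D = 8.35 − 1.769 = 6.581 mg/L.

DO ≈ 6.58 mg/L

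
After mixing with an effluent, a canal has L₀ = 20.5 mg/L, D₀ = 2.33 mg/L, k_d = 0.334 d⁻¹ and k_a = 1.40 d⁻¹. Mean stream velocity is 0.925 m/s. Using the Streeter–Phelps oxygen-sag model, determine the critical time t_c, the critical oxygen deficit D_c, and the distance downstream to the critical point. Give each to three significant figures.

t_c ≈ 0.922 d; D_c ≈ 3.59 mg/L; x_c ≈ 73.7 km

At the critical point dD/dt = 0, so k_d L₀ e^(−k_d t) = k_a D. Substituting D(t) from the Streeter–Phelps equation and solving for t gives
t_c = ln[(k_a/k_d)(1 − D₀(k_a−k_d)/(k_d L₀))] / (k_a−k_d).
Here k_a−k_d = 1.066 d⁻¹ and 1 − D₀(k_a−k_d)/(k_d L₀) = 1 − 2.33×1.066/(0.334×20.5) = 0.6372, so
t_c = ln(4.192 × 0.6372) / 1.066 = 0.9825 / 1.066 = 0.9217 d.
D_c = (k_d/k_a) L₀ e^(−k_d t_c) = (0.334/1.40) × 20.5 × e^(−0.334×0.9217) = 0.2386 × 20.5 × 0.7350 = 3.595 mg/L.
x_c = v t_c = 0.925 m/s × 0.9217 d × 86400 s/d = 73660 m ≈ 73.7 km.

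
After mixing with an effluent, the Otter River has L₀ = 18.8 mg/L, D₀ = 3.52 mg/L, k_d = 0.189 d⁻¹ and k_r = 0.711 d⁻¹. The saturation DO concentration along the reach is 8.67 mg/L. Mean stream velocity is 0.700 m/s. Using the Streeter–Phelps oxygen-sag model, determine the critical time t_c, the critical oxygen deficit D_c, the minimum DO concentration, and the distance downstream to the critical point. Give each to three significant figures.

t_c ≈ 1.14 d; D_c ≈ 4.03 mg/L; min DO ≈ 4.64 mg/L; x_c ≈ 69.2 km

t_c = [1/(k_r−k_d)] ln[(k_r/k_d)(1 − D₀(k_r−k_d)/(k_d L₀))]
= [1/(0.711−0.189)] ln[(0.711/0.189)(1 − 3.52×0.5220/(0.189×18.8))]
= (1/0.5220) ln[3.762 × 0.4829] = 1.916 × ln(1.817) = 1.916 × 0.5969 = 1.144 d.
L(t_c) = L₀ e^(−k_d t_c) = 18.8 × 0.8056 = 15.15 mg/L, and at the critical point k_r D_c = k_d L, so D_c = (0.189/0.711) × 15.15 = 4.026 mg/L.
Minimum DO = C_s − D_c = 8.67 − 4.026 = 4.644 mg/L.
x_c = v t_c = 0.700 m/s × 1.144 d × 86400 s/d = 69160 m ≈ 69.2 km.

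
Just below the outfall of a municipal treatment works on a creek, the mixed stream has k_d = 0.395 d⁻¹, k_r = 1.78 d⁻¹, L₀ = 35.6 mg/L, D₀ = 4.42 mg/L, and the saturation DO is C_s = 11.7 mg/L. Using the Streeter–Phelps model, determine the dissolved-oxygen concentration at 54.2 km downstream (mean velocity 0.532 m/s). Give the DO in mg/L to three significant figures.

Travel time t = x/v = 54.2 km / (0.532 m/s) = 54200 m / 0.532 m/s = 101900 s = 1.179 d.
k_d L₀/(k_r−k_d) = 0.395×35.6/(1.78−0.395) = 14.06/1.385 = 10.15 mg/L.
e^(−k_d t) = e^(−0.395×1.179) = 0.6277; e^(−k_r t) = e^(−1.78×1.179) = 0.1226.
D = 10.15 × (0.6277 − 0.1226) + 4.42 × 0.1226 = 5.128 + 0.5418 = 5.670 mg/L.
DO = C_s − D = 11.7 − 5.670 = 6.030 mg/L.

DO ≈ 6.03 mg/L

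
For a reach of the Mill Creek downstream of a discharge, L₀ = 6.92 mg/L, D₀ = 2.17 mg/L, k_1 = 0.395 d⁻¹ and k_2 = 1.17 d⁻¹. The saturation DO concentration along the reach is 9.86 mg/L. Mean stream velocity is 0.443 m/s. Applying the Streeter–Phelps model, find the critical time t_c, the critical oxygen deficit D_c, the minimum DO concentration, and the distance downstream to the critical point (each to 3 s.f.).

t_c ≈ 0.169 d; D_c ≈ 2.19 mg/L; min DO ≈ 7.67 mg/L; x_c ≈ 6.45 km

t_c = [1/(k_2−k_1)] ln[(k_2/k_1)(1 − D₀(k_2−k_1)/(k_1 L₀))]
= [1/(1.17−0.395)] ln[(1.17/0.395)(1 − 2.17×0.7750/(0.395×6.92))]
= (1/0.7750) ln[2.962 × 0.3847] = 1.290 × ln(1.140) = 1.290 × 0.1307 = 0.1686 d.
L(t_c) = L₀ e^(−k_1 t_c) = 6.92 × 0.9356 = 6.474 mg/L, and at the critical point k_2 D_c = k_1 L, so D_c = (0.395/1.17) × 6.474 = 2.186 mg/L.
Minimum DO = C_s − D_c = 9.86 − 2.186 = 7.674 mg/L.
x_c = v t_c = 0.443 m/s × 0.1686 d × 86400 s/d = 6454 m ≈ 6.45 km.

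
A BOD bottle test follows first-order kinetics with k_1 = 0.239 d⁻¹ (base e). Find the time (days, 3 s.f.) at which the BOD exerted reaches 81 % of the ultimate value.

t ≈ 6.95 d

y/L₀ = 1 − e^(−k_1 t) = 0.81 ⇒ e^(−k_1 t) = 0.190
t = −ln(0.190) / 0.239 = 1.661 / 0.239 = 6.949 d.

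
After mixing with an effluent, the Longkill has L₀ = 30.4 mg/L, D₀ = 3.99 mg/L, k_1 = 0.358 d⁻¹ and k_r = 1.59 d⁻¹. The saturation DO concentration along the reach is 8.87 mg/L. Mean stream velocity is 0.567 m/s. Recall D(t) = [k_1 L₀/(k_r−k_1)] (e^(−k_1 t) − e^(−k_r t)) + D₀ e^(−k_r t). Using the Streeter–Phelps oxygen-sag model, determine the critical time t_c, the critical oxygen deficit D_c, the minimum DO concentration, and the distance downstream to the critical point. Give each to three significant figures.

t_c = [1/(k_r−k_1)] ln[(k_r/k_1)(1 − D₀(k_r−k_1)/(k_1 L₀))]
= [1/(1.59−0.358)] ln[(1.59/0.358)(1 − 3.99×1.232/(0.358×30.4))]
= (1/1.232) ln[4.441 × 0.5483] = 0.8117 × ln(2.435) = 0.8117 × 0.8901 = 0.7225 d.
D_c = (k_1/k_r) L₀ e^(−k_1 t_c) = (0.358/1.59) × 30.4 × e^(−0.358×0.7225) = 0.2252 × 30.4 × 0.7721 = 5.285 mg/L.
Minimum DO = C_s − D_c = 8.87 − 5.285 = 3.585 mg/L.
x_c = v t_c = 0.567 m/s × 0.7225 d × 86400 s/d = 35390 m ≈ 35.4 km.

t_c ≈ 0.722 d; D_c ≈ 5.28 mg/L; min DO ≈ 3.59 mg/L; x_c ≈ 35.4 km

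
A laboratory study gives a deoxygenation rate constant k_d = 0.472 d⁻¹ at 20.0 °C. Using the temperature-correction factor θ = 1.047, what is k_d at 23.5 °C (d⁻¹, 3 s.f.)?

k_d(T₂) = k_d(T₁) · θ^(T₂−T₁) = 0.472 × 1.047^(23.5−20.0)
= 0.472 × 1.047^3.50 = 0.472 × 1.174 = 0.5543 d⁻¹.

k_d ≈ 0.554 d⁻¹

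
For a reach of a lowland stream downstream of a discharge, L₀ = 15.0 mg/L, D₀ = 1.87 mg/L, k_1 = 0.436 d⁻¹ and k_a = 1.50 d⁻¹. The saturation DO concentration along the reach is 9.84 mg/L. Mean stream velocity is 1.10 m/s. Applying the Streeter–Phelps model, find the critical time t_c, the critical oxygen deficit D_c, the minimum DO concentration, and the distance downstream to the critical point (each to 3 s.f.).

t_c ≈ 0.820 d; D_c ≈ 3.05 mg/L; min DO ≈ 6.79 mg/L; x_c ≈ 78.0 km

At the critical point dD/dt = 0, so k_1 L₀ e^(−k_1 t) = k_a D. Substituting D(t) from the Streeter–Phelps equation and solving for t gives
t_c = ln[(k_a/k_1)(1 − D₀(k_a−k_1)/(k_1 L₀))] / (k_a−k_1).
Here k_a−k_1 = 1.064 d⁻¹ and 1 − D₀(k_a−k_1)/(k_1 L₀) = 1 − 1.87×1.064/(0.436×15.0) = 0.6958, so
t_c = ln(3.440 × 0.6958) / 1.064 = 0.8728 / 1.064 = 0.8203 d.
D_c = (k_1/k_a) L₀ e^(−k_1 t_c) = (0.436/1.50) × 15.0 × e^(−0.436×0.8203) = 0.2907 × 15.0 × 0.6993 = 3.049 mg/L.
Minimum DO = C_s − D_c = 9.84 − 3.049 = 6.791 mg/L.
x_c = v t_c = 1.10 m/s × 0.8203 d × 86400 s/d = 77960 m ≈ 78.0 km.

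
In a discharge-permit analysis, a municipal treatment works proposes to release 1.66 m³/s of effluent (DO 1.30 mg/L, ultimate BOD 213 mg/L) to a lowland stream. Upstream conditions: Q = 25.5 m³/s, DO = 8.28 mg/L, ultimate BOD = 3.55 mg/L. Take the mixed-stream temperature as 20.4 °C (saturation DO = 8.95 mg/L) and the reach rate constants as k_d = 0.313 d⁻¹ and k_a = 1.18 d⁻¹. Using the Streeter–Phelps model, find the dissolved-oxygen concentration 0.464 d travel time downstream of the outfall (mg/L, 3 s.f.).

Mixed DO = (25.5×8.28 + 1.66×1.30)/(25.5+1.66) = 213.3/27.16 = 7.853 mg/L.
Mixed L₀ = (25.5×3.55 + 1.66×213)/(27.16) = 444.1/27.16 = 16.35 mg/L.
Initial deficit D₀ = C_s − DO₀ = 8.95 − 7.853 = 1.097 mg/L.
D(0.464) = [0.313×16.35/(1.18−0.313)](e^(−0.313×0.464) − e^(−1.18×0.464)) + 1.097 e^(−1.18×0.464)
= 5.903 × (0.8648 − 0.5784) + 1.097 × 0.5784 = 2.325 mg/L.
DO = 8.95 − 2.325 = 6.625 mg/L.

DO ≈ 6.62 mg/L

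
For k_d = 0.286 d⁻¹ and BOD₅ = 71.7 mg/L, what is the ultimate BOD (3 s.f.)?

BOD₅ = L₀(1 − e^(−5k_d)) ⇒ L₀ = BOD₅ / (1 − e^(−5×0.286))
= 71.7 / (1 − 0.2393) = 71.7 / 0.7607 = 94.26 mg/L.

L₀ ≈ 94.3 mg/L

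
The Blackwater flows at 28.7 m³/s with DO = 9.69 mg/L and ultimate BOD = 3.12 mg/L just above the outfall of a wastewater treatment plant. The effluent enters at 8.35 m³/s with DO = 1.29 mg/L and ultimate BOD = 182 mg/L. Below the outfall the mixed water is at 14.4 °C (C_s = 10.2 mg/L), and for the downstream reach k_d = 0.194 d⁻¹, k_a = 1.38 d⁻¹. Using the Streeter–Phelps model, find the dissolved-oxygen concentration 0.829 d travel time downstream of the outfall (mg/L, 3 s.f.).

Mixed DO = (28.7×9.69 + 8.35×1.29)/(28.7+8.35) = 288.9/37.05 = 7.797 mg/L.
Mixed L₀ = (28.7×3.12 + 8.35×182)/(37.05) = 1609/37.05 = 43.43 mg/L.
Initial deficit D₀ = C_s − DO₀ = 10.2 − 7.797 = 2.403 mg/L.
D(0.829) = [0.194×43.43/(1.38−0.194)](e^(−0.194×0.829) − e^(−1.38×0.829)) + 2.403 e^(−1.38×0.829)
= 7.105 × (0.8514 − 0.3185) + 2.403 × 0.3185 = 4.552 mg/L.
DO = 10.2 − 4.552 = 5.648 mg/L.

DO ≈ 5.65 mg/L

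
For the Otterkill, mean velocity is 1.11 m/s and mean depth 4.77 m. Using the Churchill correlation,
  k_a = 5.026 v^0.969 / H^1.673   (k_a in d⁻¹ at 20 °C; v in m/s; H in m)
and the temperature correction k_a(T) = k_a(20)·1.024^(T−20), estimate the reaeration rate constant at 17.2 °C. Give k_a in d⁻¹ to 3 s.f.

k_a ≈ 0.381 d⁻¹

k_a(20) = 5.026 × 1.11^0.969 / 4.77^1.673 = 5.026 × 1.106 / 13.65 = 0.4074 d⁻¹.
k_a(17.2) = 0.4074 × 1.024^(17.2−20) = 0.4074 × 0.9358 = 0.3812 d⁻¹.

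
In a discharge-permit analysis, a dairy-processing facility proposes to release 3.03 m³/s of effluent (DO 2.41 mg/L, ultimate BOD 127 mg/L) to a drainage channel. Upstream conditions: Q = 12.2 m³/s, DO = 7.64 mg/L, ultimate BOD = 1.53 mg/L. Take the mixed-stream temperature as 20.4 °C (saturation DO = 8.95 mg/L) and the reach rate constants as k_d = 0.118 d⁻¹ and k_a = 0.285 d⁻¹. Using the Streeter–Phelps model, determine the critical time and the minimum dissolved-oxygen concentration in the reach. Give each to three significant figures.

t_c ≈ 4.48 d; minimum DO ≈ 2.48 mg/L

Mixed DO = (12.2×7.64 + 3.03×2.41)/(12.2+3.03) = 100.5/15.23 = 6.599 mg/L.
Mixed L₀ = (12.2×1.53 + 3.03×127)/(15.23) = 403.5/15.23 = 26.49 mg/L.
Initial deficit D₀ = C_s − DO₀ = 8.95 − 6.599 = 2.351 mg/L.
t_c = (1/0.1670) ln[(0.285/0.118)(1 − 2.351×0.1670/(0.118×26.49))] = 5.988 × ln(2.112) = 4.477 d.
D_c = (0.118/0.285) × 26.49 × e^(−0.118×4.477) = 0.4140 × 26.49 × 0.5896 = 6.467 mg/L.
Minimum DO = 8.95 − 6.467 = 2.483 mg/L.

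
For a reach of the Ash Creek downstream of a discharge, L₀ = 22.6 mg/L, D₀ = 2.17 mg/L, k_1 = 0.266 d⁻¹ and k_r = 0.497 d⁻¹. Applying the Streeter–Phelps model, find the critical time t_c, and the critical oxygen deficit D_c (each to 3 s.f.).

t_c ≈ 2.33 d; D_c ≈ 6.51 mg/L

t_c = [1/(k_r−k_1)] ln[(k_r/k_1)(1 − D₀(k_r−k_1)/(k_1 L₀))]
= [1/(0.497−0.266)] ln[(0.497/0.266)(1 − 2.17×0.2310/(0.266×22.6))]
= (1/0.2310) ln[1.868 × 0.9166] = 4.329 × ln(1.713) = 4.329 × 0.5380 = 2.329 d.
D_c = (k_1/k_r) L₀ e^(−k_1 t_c) = (0.266/0.497) × 22.6 × e^(−0.266×2.329) = 0.5352 × 22.6 × 0.5382 = 6.510 mg/L.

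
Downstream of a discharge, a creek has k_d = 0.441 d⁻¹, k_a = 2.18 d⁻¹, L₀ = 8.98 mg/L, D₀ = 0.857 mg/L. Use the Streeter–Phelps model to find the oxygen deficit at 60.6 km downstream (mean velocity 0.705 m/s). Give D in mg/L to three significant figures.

D ≈ 1.31 mg/L

Travel time t = x/v = 60.6 km / (0.705 m/s) = 60600 m / 0.705 m/s = 85960 s = 0.9949 d.
k_d L₀/(k_a−k_d) = 0.441×8.98/(2.18−0.441) = 3.960/1.739 = 2.277 mg/L.
e^(−k_d t) = e^(−0.441×0.9949) = 0.6448; e^(−k_a t) = e^(−2.18×0.9949) = 0.1143.
D = 2.277 × (0.6448 − 0.1143) + 0.857 × 0.1143 = 1.208 + 0.09796 = 1.306 mg/L.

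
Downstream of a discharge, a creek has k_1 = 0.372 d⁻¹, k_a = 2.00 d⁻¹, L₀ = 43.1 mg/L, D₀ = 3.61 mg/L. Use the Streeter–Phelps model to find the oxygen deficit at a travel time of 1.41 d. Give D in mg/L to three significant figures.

D ≈ 5.46 mg/L

k_1 L₀/(k_a−k_1) = 0.372×43.1/(2.00−0.372) = 16.03/1.628 = 9.848 mg/L.
e^(−k_1 t) = e^(−0.372×1.410) = 0.5918; e^(−k_a t) = e^(−2.00×1.410) = 0.05961.
D = 9.848 × (0.5918 − 0.05961) + 3.61 × 0.05961 = 5.242 + 0.2152 = 5.457 mg/L.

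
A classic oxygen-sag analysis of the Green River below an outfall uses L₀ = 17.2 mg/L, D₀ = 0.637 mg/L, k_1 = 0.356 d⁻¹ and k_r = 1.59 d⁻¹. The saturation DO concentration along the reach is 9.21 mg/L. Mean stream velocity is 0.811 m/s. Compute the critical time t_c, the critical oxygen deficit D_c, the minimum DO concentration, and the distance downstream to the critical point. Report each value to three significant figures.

t_c ≈ 1.10 d; D_c ≈ 2.60 mg/L; min DO ≈ 6.61 mg/L; x_c ≈ 77.2 km

With k_r/k_1 = 4.466 and 1 − D₀(k_r−k_1)/(k_1 L₀) = 0.8716,
t_c = ln(4.466 × 0.8716) / (1.59 − 0.356) = ln(3.893) / 1.234 = 1.359/1.234 = 1.101 d.
D_c = (k_1/k_r) L₀ e^(−k_1 t_c) = (0.356/1.59) × 17.2 × e^(−0.356×1.101) = 0.2239 × 17.2 × 0.6756 = 2.602 mg/L.
Minimum DO = C_s − D_c = 9.21 − 2.602 = 6.608 mg/L.
x_c = v t_c = 0.811 m/s × 1.101 d × 86400 s/d = 77180 m ≈ 77.2 km.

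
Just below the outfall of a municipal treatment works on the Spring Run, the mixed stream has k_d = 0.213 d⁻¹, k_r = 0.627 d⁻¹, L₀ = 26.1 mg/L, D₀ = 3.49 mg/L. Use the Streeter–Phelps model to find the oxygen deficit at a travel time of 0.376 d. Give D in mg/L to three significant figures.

D ≈ 4.54 mg/L

k_d L₀/(k_r−k_d) = 0.213×26.1/(0.627−0.213) = 5.559/0.4140 = 13.43 mg/L.
e^(−k_d t) = e^(−0.213×0.3760) = 0.9230; e^(−k_r t) = e^(−0.627×0.3760) = 0.7900.
D = 13.43 × (0.9230 − 0.7900) + 3.49 × 0.7900 = 1.787 + 2.757 = 4.544 mg/L.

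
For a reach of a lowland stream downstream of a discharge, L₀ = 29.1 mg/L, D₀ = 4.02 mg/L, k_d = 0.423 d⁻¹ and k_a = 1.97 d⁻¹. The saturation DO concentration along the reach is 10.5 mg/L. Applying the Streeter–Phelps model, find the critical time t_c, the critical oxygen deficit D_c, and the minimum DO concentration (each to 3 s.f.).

t_c ≈ 0.540 d; D_c ≈ 4.97 mg/L; min DO ≈ 5.53 mg/L

t_c = [1/(k_a−k_d)] ln[(k_a/k_d)(1 − D₀(k_a−k_d)/(k_d L₀))]
= [1/(1.97−0.423)] ln[(1.97/0.423)(1 − 4.02×1.547/(0.423×29.1))]
= (1/1.547) ln[4.657 × 0.4948] = 0.6464 × ln(2.304) = 0.6464 × 0.8348 = 0.5396 d.
L(t_c) = L₀ e^(−k_d t_c) = 29.1 × 0.7959 = 23.16 mg/L, and at the critical point k_a D_c = k_d L, so D_c = (0.423/1.97) × 23.16 = 4.973 mg/L.
Minimum DO = C_s − D_c = 10.5 − 4.973 = 5.527 mg/L.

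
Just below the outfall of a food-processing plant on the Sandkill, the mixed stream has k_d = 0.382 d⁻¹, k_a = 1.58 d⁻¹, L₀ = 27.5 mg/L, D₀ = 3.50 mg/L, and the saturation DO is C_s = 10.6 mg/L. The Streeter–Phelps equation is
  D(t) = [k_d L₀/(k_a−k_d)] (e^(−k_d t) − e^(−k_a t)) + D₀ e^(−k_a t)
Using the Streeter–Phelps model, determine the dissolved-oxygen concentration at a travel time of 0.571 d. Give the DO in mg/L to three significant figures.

DO ≈ 5.69 mg/L

k_d L₀/(k_a−k_d) = 0.382×27.5/(1.58−0.382) = 10.51/1.198 = 8.769 mg/L.
e^(−k_d t) = e^(−0.382×0.5710) = 0.8040; e^(−k_a t) = e^(−1.58×0.5710) = 0.4057.
D = 8.769 × (0.8040 − 0.4057) + 3.50 × 0.4057 = 3.493 + 1.420 = 4.913 mg/L.
DO = C_s − D = 10.6 − 4.913 = 5.687 mg/L.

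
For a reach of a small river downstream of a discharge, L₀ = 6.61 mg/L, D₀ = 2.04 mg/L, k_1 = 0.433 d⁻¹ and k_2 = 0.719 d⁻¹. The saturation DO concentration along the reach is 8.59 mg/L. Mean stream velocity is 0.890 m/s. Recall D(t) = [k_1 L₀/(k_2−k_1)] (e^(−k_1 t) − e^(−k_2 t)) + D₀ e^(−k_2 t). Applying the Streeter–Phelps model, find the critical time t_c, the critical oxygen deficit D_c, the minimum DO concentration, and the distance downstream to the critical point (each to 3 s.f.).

At the critical point dD/dt = 0, so k_1 L₀ e^(−k_1 t) = k_2 D. Substituting D(t) from the Streeter–Phelps equation and solving for t gives
t_c = ln[(k_2/k_1)(1 − D₀(k_2−k_1)/(k_1 L₀))] / (k_2−k_1).
Here k_2−k_1 = 0.2860 d⁻¹ and 1 − D₀(k_2−k_1)/(k_1 L₀) = 1 − 2.04×0.2860/(0.433×6.61) = 0.7962, so
t_c = ln(1.661 × 0.7962) / 0.2860 = 0.2792 / 0.2860 = 0.9761 d.
L(t_c) = L₀ e^(−k_1 t_c) = 6.61 × 0.6553 = 4.332 mg/L, and at the critical point k_2 D_c = k_1 L, so D_c = (0.433/0.719) × 4.332 = 2.609 mg/L.
Minimum DO = C_s − D_c = 8.59 − 2.609 = 5.981 mg/L.
x_c = v t_c = 0.890 m/s × 0.9761 d × 86400 s/d = 75060 m ≈ 75.1 km.

t_c ≈ 0.976 d; D_c ≈ 2.61 mg/L; min DO ≈ 5.98 mg/L; x_c ≈ 75.1 km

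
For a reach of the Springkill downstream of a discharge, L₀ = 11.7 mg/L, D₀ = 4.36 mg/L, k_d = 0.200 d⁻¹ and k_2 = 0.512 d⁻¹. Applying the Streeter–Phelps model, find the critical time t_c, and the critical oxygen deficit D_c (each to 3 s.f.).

With k_2/k_d = 2.560 and 1 − D₀(k_2−k_d)/(k_d L₀) = 0.4187,
t_c = ln(2.560 × 0.4187) / (0.512 − 0.200) = ln(1.072) / 0.3120 = 0.06933/0.3120 = 0.2222 d.
D_c = (k_d/k_2) L₀ e^(−k_d t_c) = (0.200/0.512) × 11.7 × e^(−0.200×0.2222) = 0.3906 × 11.7 × 0.9565 = 4.372 mg/L.

t_c ≈ 0.222 d; D_c ≈ 4.37 mg/L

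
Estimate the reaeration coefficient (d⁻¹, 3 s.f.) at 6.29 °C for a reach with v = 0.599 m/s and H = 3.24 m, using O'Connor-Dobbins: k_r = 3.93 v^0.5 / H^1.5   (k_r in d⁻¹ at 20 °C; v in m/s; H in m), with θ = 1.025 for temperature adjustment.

k_r ≈ 0.372 d⁻¹

k_r(20) = 3.93 × 0.599^0.5 / 3.24^1.5 = 3.93 × 0.7740 / 5.832 = 0.5215 d⁻¹.
k_r(6.29) = 0.5215 × 1.025^(6.29−20) = 0.5215 × 0.7128 = 0.3718 d⁻¹.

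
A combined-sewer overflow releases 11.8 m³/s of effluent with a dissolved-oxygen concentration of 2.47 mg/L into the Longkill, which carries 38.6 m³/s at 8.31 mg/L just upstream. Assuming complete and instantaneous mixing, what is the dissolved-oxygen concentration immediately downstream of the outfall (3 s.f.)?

6.94 mg/L

Flow-weighted mixing: C = (Q_r C_r + Q_w C_w)/(Q_r + Q_w)
= (38.6×8.31 + 11.8×2.47)/(38.6 + 11.8) = 349.9/50.40 = 6.943 mg/L.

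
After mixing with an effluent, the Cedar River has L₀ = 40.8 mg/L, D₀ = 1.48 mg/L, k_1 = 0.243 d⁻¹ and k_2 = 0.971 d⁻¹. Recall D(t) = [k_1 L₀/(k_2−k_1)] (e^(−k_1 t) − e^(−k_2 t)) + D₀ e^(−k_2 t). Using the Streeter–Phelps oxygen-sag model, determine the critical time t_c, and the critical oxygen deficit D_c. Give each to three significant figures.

t_c = [1/(k_2−k_1)] ln[(k_2/k_1)(1 − D₀(k_2−k_1)/(k_1 L₀))]
= [1/(0.971−0.243)] ln[(0.971/0.243)(1 − 1.48×0.7280/(0.243×40.8))]
= (1/0.7280) ln[3.996 × 0.8913] = 1.374 × ln(3.562) = 1.374 × 1.270 = 1.745 d.
L(t_c) = L₀ e^(−k_1 t_c) = 40.8 × 0.6544 = 26.70 mg/L, and at the critical point k_2 D_c = k_1 L, so D_c = (0.243/0.971) × 26.70 = 6.682 mg/L.

t_c ≈ 1.74 d; D_c ≈ 6.68 mg/L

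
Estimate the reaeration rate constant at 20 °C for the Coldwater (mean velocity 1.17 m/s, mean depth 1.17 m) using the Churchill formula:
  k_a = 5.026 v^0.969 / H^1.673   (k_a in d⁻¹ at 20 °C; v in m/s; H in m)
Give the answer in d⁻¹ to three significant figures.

k_a = 5.026 × 1.17^0.969 / 1.17^1.673 = 5.026 × 1.164 / 1.300 = 4.500 d⁻¹.

k_a ≈ 4.50 d⁻¹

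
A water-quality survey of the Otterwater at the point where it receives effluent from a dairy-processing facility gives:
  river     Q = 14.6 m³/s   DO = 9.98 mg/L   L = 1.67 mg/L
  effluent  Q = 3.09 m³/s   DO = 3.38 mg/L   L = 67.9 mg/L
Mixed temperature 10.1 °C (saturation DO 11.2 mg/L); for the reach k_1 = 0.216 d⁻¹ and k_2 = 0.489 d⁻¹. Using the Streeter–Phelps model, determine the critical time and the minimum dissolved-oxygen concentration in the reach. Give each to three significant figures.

t_c ≈ 2.05 d; minimum DO ≈ 7.45 mg/L

Mixed DO = (14.6×9.98 + 3.09×3.38)/(14.6+3.09) = 156.2/17.69 = 8.827 mg/L.
Mixed L₀ = (14.6×1.67 + 3.09×67.9)/(17.69) = 234.2/17.69 = 13.24 mg/L.
Initial deficit D₀ = C_s − DO₀ = 11.2 − 8.827 = 2.373 mg/L.
t_c = (1/0.2730) ln[(0.489/0.216)(1 − 2.373×0.2730/(0.216×13.24))] = 3.663 × ln(1.751) = 2.052 d.
D_c = (0.216/0.489) × 13.24 × e^(−0.216×2.052) = 0.4417 × 13.24 × 0.6420 = 3.754 mg/L.
Minimum DO = 11.2 − 3.754 = 7.446 mg/L.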